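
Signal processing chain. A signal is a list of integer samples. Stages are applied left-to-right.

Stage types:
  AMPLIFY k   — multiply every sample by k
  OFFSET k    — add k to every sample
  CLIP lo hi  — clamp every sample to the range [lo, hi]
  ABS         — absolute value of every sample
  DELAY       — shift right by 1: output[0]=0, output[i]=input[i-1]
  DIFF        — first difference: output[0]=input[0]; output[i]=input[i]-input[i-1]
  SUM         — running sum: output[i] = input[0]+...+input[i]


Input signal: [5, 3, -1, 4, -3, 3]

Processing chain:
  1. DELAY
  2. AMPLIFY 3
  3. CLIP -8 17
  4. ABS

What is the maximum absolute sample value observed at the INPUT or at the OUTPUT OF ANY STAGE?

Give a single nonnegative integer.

Answer: 15

Derivation:
Input: [5, 3, -1, 4, -3, 3] (max |s|=5)
Stage 1 (DELAY): [0, 5, 3, -1, 4, -3] = [0, 5, 3, -1, 4, -3] -> [0, 5, 3, -1, 4, -3] (max |s|=5)
Stage 2 (AMPLIFY 3): 0*3=0, 5*3=15, 3*3=9, -1*3=-3, 4*3=12, -3*3=-9 -> [0, 15, 9, -3, 12, -9] (max |s|=15)
Stage 3 (CLIP -8 17): clip(0,-8,17)=0, clip(15,-8,17)=15, clip(9,-8,17)=9, clip(-3,-8,17)=-3, clip(12,-8,17)=12, clip(-9,-8,17)=-8 -> [0, 15, 9, -3, 12, -8] (max |s|=15)
Stage 4 (ABS): |0|=0, |15|=15, |9|=9, |-3|=3, |12|=12, |-8|=8 -> [0, 15, 9, 3, 12, 8] (max |s|=15)
Overall max amplitude: 15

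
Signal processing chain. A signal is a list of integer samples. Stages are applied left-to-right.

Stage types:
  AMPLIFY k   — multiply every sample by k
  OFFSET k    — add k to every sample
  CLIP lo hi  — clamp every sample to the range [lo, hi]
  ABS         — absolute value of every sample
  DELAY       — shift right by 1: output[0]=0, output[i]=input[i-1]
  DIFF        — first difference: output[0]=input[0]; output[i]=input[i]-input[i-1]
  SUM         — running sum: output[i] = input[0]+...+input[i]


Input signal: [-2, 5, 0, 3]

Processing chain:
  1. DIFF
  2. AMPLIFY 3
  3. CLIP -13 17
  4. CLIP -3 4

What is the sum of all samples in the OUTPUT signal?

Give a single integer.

Input: [-2, 5, 0, 3]
Stage 1 (DIFF): s[0]=-2, 5--2=7, 0-5=-5, 3-0=3 -> [-2, 7, -5, 3]
Stage 2 (AMPLIFY 3): -2*3=-6, 7*3=21, -5*3=-15, 3*3=9 -> [-6, 21, -15, 9]
Stage 3 (CLIP -13 17): clip(-6,-13,17)=-6, clip(21,-13,17)=17, clip(-15,-13,17)=-13, clip(9,-13,17)=9 -> [-6, 17, -13, 9]
Stage 4 (CLIP -3 4): clip(-6,-3,4)=-3, clip(17,-3,4)=4, clip(-13,-3,4)=-3, clip(9,-3,4)=4 -> [-3, 4, -3, 4]
Output sum: 2

Answer: 2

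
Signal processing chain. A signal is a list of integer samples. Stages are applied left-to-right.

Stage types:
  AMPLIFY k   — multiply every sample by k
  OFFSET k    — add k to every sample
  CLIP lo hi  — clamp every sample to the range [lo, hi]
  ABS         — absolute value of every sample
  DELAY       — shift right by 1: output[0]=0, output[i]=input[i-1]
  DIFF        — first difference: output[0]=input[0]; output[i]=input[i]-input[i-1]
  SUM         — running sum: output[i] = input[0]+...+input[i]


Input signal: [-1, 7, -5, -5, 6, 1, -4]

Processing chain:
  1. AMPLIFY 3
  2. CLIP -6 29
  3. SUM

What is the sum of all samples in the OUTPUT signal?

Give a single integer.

Input: [-1, 7, -5, -5, 6, 1, -4]
Stage 1 (AMPLIFY 3): -1*3=-3, 7*3=21, -5*3=-15, -5*3=-15, 6*3=18, 1*3=3, -4*3=-12 -> [-3, 21, -15, -15, 18, 3, -12]
Stage 2 (CLIP -6 29): clip(-3,-6,29)=-3, clip(21,-6,29)=21, clip(-15,-6,29)=-6, clip(-15,-6,29)=-6, clip(18,-6,29)=18, clip(3,-6,29)=3, clip(-12,-6,29)=-6 -> [-3, 21, -6, -6, 18, 3, -6]
Stage 3 (SUM): sum[0..0]=-3, sum[0..1]=18, sum[0..2]=12, sum[0..3]=6, sum[0..4]=24, sum[0..5]=27, sum[0..6]=21 -> [-3, 18, 12, 6, 24, 27, 21]
Output sum: 105

Answer: 105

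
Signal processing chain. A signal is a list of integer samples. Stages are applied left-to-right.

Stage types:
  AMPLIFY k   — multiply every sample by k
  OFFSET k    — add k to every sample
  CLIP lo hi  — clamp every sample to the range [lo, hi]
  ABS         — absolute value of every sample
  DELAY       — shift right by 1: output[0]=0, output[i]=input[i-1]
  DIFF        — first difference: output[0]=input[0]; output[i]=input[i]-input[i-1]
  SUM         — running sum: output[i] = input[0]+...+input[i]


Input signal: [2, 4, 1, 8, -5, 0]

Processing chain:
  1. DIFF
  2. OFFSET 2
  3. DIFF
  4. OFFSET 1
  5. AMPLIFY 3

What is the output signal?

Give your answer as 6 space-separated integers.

Input: [2, 4, 1, 8, -5, 0]
Stage 1 (DIFF): s[0]=2, 4-2=2, 1-4=-3, 8-1=7, -5-8=-13, 0--5=5 -> [2, 2, -3, 7, -13, 5]
Stage 2 (OFFSET 2): 2+2=4, 2+2=4, -3+2=-1, 7+2=9, -13+2=-11, 5+2=7 -> [4, 4, -1, 9, -11, 7]
Stage 3 (DIFF): s[0]=4, 4-4=0, -1-4=-5, 9--1=10, -11-9=-20, 7--11=18 -> [4, 0, -5, 10, -20, 18]
Stage 4 (OFFSET 1): 4+1=5, 0+1=1, -5+1=-4, 10+1=11, -20+1=-19, 18+1=19 -> [5, 1, -4, 11, -19, 19]
Stage 5 (AMPLIFY 3): 5*3=15, 1*3=3, -4*3=-12, 11*3=33, -19*3=-57, 19*3=57 -> [15, 3, -12, 33, -57, 57]

Answer: 15 3 -12 33 -57 57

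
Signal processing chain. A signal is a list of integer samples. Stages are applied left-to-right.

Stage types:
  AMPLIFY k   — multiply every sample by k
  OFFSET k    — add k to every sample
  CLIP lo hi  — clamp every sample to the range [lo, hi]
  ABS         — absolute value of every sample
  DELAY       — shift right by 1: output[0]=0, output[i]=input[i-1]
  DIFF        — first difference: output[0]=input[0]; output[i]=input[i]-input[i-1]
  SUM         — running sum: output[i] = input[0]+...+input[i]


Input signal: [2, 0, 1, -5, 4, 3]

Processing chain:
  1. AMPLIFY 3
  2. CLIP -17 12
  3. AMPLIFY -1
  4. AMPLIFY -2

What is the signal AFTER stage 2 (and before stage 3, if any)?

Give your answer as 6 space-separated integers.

Answer: 6 0 3 -15 12 9

Derivation:
Input: [2, 0, 1, -5, 4, 3]
Stage 1 (AMPLIFY 3): 2*3=6, 0*3=0, 1*3=3, -5*3=-15, 4*3=12, 3*3=9 -> [6, 0, 3, -15, 12, 9]
Stage 2 (CLIP -17 12): clip(6,-17,12)=6, clip(0,-17,12)=0, clip(3,-17,12)=3, clip(-15,-17,12)=-15, clip(12,-17,12)=12, clip(9,-17,12)=9 -> [6, 0, 3, -15, 12, 9]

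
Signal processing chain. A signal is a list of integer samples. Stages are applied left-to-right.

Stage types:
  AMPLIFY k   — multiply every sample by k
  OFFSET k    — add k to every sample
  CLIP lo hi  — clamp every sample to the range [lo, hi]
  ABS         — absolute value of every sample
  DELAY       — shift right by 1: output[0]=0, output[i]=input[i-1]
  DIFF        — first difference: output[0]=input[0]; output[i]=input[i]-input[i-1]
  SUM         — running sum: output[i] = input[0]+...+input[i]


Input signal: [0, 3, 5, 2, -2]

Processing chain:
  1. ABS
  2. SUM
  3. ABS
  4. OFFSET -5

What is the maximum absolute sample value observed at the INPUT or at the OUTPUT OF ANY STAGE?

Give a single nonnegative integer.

Answer: 12

Derivation:
Input: [0, 3, 5, 2, -2] (max |s|=5)
Stage 1 (ABS): |0|=0, |3|=3, |5|=5, |2|=2, |-2|=2 -> [0, 3, 5, 2, 2] (max |s|=5)
Stage 2 (SUM): sum[0..0]=0, sum[0..1]=3, sum[0..2]=8, sum[0..3]=10, sum[0..4]=12 -> [0, 3, 8, 10, 12] (max |s|=12)
Stage 3 (ABS): |0|=0, |3|=3, |8|=8, |10|=10, |12|=12 -> [0, 3, 8, 10, 12] (max |s|=12)
Stage 4 (OFFSET -5): 0+-5=-5, 3+-5=-2, 8+-5=3, 10+-5=5, 12+-5=7 -> [-5, -2, 3, 5, 7] (max |s|=7)
Overall max amplitude: 12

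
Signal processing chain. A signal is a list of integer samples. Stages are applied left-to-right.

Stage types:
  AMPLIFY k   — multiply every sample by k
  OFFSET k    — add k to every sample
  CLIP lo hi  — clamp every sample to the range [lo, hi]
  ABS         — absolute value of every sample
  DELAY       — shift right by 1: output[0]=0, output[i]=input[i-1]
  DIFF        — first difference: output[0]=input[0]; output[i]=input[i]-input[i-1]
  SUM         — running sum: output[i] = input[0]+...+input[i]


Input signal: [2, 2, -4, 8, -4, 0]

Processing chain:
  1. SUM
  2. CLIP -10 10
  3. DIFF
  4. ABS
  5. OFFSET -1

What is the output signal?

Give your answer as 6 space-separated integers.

Answer: 1 1 3 7 3 -1

Derivation:
Input: [2, 2, -4, 8, -4, 0]
Stage 1 (SUM): sum[0..0]=2, sum[0..1]=4, sum[0..2]=0, sum[0..3]=8, sum[0..4]=4, sum[0..5]=4 -> [2, 4, 0, 8, 4, 4]
Stage 2 (CLIP -10 10): clip(2,-10,10)=2, clip(4,-10,10)=4, clip(0,-10,10)=0, clip(8,-10,10)=8, clip(4,-10,10)=4, clip(4,-10,10)=4 -> [2, 4, 0, 8, 4, 4]
Stage 3 (DIFF): s[0]=2, 4-2=2, 0-4=-4, 8-0=8, 4-8=-4, 4-4=0 -> [2, 2, -4, 8, -4, 0]
Stage 4 (ABS): |2|=2, |2|=2, |-4|=4, |8|=8, |-4|=4, |0|=0 -> [2, 2, 4, 8, 4, 0]
Stage 5 (OFFSET -1): 2+-1=1, 2+-1=1, 4+-1=3, 8+-1=7, 4+-1=3, 0+-1=-1 -> [1, 1, 3, 7, 3, -1]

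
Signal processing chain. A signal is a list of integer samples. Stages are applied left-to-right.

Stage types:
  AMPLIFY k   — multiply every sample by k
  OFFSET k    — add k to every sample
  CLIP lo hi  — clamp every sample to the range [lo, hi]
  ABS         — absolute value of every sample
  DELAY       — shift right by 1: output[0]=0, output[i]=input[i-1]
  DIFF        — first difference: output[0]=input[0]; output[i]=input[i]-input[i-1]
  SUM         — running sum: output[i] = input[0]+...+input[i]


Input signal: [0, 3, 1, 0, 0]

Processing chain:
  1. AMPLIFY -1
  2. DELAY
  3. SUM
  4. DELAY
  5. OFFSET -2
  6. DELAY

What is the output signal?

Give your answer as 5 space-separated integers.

Input: [0, 3, 1, 0, 0]
Stage 1 (AMPLIFY -1): 0*-1=0, 3*-1=-3, 1*-1=-1, 0*-1=0, 0*-1=0 -> [0, -3, -1, 0, 0]
Stage 2 (DELAY): [0, 0, -3, -1, 0] = [0, 0, -3, -1, 0] -> [0, 0, -3, -1, 0]
Stage 3 (SUM): sum[0..0]=0, sum[0..1]=0, sum[0..2]=-3, sum[0..3]=-4, sum[0..4]=-4 -> [0, 0, -3, -4, -4]
Stage 4 (DELAY): [0, 0, 0, -3, -4] = [0, 0, 0, -3, -4] -> [0, 0, 0, -3, -4]
Stage 5 (OFFSET -2): 0+-2=-2, 0+-2=-2, 0+-2=-2, -3+-2=-5, -4+-2=-6 -> [-2, -2, -2, -5, -6]
Stage 6 (DELAY): [0, -2, -2, -2, -5] = [0, -2, -2, -2, -5] -> [0, -2, -2, -2, -5]

Answer: 0 -2 -2 -2 -5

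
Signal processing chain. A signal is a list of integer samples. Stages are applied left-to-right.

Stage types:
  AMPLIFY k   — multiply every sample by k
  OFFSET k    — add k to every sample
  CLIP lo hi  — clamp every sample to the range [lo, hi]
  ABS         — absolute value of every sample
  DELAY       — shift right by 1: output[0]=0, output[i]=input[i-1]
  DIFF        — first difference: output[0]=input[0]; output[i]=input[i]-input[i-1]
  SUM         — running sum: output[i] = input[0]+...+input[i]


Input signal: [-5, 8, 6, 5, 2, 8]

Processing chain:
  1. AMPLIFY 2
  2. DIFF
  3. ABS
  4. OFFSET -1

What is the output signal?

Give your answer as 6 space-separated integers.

Input: [-5, 8, 6, 5, 2, 8]
Stage 1 (AMPLIFY 2): -5*2=-10, 8*2=16, 6*2=12, 5*2=10, 2*2=4, 8*2=16 -> [-10, 16, 12, 10, 4, 16]
Stage 2 (DIFF): s[0]=-10, 16--10=26, 12-16=-4, 10-12=-2, 4-10=-6, 16-4=12 -> [-10, 26, -4, -2, -6, 12]
Stage 3 (ABS): |-10|=10, |26|=26, |-4|=4, |-2|=2, |-6|=6, |12|=12 -> [10, 26, 4, 2, 6, 12]
Stage 4 (OFFSET -1): 10+-1=9, 26+-1=25, 4+-1=3, 2+-1=1, 6+-1=5, 12+-1=11 -> [9, 25, 3, 1, 5, 11]

Answer: 9 25 3 1 5 11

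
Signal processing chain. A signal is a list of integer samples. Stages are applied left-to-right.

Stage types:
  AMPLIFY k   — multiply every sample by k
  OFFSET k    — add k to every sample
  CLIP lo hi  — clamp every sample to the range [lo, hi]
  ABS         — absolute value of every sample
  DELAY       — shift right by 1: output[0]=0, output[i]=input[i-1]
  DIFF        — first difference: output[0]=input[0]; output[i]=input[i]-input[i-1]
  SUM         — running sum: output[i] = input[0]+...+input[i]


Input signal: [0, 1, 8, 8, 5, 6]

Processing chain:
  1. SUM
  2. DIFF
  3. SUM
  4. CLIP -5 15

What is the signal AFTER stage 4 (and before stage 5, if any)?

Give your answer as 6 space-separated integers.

Answer: 0 1 9 15 15 15

Derivation:
Input: [0, 1, 8, 8, 5, 6]
Stage 1 (SUM): sum[0..0]=0, sum[0..1]=1, sum[0..2]=9, sum[0..3]=17, sum[0..4]=22, sum[0..5]=28 -> [0, 1, 9, 17, 22, 28]
Stage 2 (DIFF): s[0]=0, 1-0=1, 9-1=8, 17-9=8, 22-17=5, 28-22=6 -> [0, 1, 8, 8, 5, 6]
Stage 3 (SUM): sum[0..0]=0, sum[0..1]=1, sum[0..2]=9, sum[0..3]=17, sum[0..4]=22, sum[0..5]=28 -> [0, 1, 9, 17, 22, 28]
Stage 4 (CLIP -5 15): clip(0,-5,15)=0, clip(1,-5,15)=1, clip(9,-5,15)=9, clip(17,-5,15)=15, clip(22,-5,15)=15, clip(28,-5,15)=15 -> [0, 1, 9, 15, 15, 15]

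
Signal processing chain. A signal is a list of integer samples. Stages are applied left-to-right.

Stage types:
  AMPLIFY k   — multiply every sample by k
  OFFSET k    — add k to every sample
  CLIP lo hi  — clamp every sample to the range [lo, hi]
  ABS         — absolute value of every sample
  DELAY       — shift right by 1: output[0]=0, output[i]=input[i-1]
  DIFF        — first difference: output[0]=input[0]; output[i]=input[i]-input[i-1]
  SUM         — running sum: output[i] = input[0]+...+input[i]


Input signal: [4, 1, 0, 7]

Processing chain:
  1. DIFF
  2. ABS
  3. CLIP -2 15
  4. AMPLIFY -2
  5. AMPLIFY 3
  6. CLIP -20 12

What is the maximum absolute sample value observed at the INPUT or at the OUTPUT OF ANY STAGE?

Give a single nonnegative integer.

Answer: 42

Derivation:
Input: [4, 1, 0, 7] (max |s|=7)
Stage 1 (DIFF): s[0]=4, 1-4=-3, 0-1=-1, 7-0=7 -> [4, -3, -1, 7] (max |s|=7)
Stage 2 (ABS): |4|=4, |-3|=3, |-1|=1, |7|=7 -> [4, 3, 1, 7] (max |s|=7)
Stage 3 (CLIP -2 15): clip(4,-2,15)=4, clip(3,-2,15)=3, clip(1,-2,15)=1, clip(7,-2,15)=7 -> [4, 3, 1, 7] (max |s|=7)
Stage 4 (AMPLIFY -2): 4*-2=-8, 3*-2=-6, 1*-2=-2, 7*-2=-14 -> [-8, -6, -2, -14] (max |s|=14)
Stage 5 (AMPLIFY 3): -8*3=-24, -6*3=-18, -2*3=-6, -14*3=-42 -> [-24, -18, -6, -42] (max |s|=42)
Stage 6 (CLIP -20 12): clip(-24,-20,12)=-20, clip(-18,-20,12)=-18, clip(-6,-20,12)=-6, clip(-42,-20,12)=-20 -> [-20, -18, -6, -20] (max |s|=20)
Overall max amplitude: 42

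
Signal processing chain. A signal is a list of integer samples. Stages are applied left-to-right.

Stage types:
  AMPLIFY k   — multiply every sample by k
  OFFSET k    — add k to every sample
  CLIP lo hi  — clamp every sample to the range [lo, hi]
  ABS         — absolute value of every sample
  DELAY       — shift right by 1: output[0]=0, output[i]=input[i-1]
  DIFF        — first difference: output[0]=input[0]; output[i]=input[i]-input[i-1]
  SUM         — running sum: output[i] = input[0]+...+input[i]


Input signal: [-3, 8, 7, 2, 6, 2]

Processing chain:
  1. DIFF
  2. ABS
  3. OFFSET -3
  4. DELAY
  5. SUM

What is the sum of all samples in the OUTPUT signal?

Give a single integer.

Answer: 31

Derivation:
Input: [-3, 8, 7, 2, 6, 2]
Stage 1 (DIFF): s[0]=-3, 8--3=11, 7-8=-1, 2-7=-5, 6-2=4, 2-6=-4 -> [-3, 11, -1, -5, 4, -4]
Stage 2 (ABS): |-3|=3, |11|=11, |-1|=1, |-5|=5, |4|=4, |-4|=4 -> [3, 11, 1, 5, 4, 4]
Stage 3 (OFFSET -3): 3+-3=0, 11+-3=8, 1+-3=-2, 5+-3=2, 4+-3=1, 4+-3=1 -> [0, 8, -2, 2, 1, 1]
Stage 4 (DELAY): [0, 0, 8, -2, 2, 1] = [0, 0, 8, -2, 2, 1] -> [0, 0, 8, -2, 2, 1]
Stage 5 (SUM): sum[0..0]=0, sum[0..1]=0, sum[0..2]=8, sum[0..3]=6, sum[0..4]=8, sum[0..5]=9 -> [0, 0, 8, 6, 8, 9]
Output sum: 31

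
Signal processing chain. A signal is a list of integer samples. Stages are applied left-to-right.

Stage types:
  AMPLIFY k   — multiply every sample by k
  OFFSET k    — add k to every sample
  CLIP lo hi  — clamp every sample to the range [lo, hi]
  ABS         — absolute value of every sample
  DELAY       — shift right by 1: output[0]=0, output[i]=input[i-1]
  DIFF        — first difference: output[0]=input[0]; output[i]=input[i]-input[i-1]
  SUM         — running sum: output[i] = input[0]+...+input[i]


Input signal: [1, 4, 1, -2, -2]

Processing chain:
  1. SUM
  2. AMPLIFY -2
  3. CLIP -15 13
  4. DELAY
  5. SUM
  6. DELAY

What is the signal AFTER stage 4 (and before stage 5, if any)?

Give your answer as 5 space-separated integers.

Answer: 0 -2 -10 -12 -8

Derivation:
Input: [1, 4, 1, -2, -2]
Stage 1 (SUM): sum[0..0]=1, sum[0..1]=5, sum[0..2]=6, sum[0..3]=4, sum[0..4]=2 -> [1, 5, 6, 4, 2]
Stage 2 (AMPLIFY -2): 1*-2=-2, 5*-2=-10, 6*-2=-12, 4*-2=-8, 2*-2=-4 -> [-2, -10, -12, -8, -4]
Stage 3 (CLIP -15 13): clip(-2,-15,13)=-2, clip(-10,-15,13)=-10, clip(-12,-15,13)=-12, clip(-8,-15,13)=-8, clip(-4,-15,13)=-4 -> [-2, -10, -12, -8, -4]
Stage 4 (DELAY): [0, -2, -10, -12, -8] = [0, -2, -10, -12, -8] -> [0, -2, -10, -12, -8]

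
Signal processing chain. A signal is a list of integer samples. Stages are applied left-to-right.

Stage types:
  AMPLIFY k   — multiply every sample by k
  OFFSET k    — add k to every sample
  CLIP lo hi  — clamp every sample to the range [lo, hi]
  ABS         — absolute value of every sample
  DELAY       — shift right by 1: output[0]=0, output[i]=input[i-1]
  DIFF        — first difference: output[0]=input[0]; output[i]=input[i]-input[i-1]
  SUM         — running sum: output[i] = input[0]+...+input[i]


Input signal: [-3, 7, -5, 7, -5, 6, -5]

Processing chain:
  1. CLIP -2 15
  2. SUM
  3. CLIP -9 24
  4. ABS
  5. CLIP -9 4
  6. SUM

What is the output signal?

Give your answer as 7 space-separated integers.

Answer: 2 6 9 13 17 21 25

Derivation:
Input: [-3, 7, -5, 7, -5, 6, -5]
Stage 1 (CLIP -2 15): clip(-3,-2,15)=-2, clip(7,-2,15)=7, clip(-5,-2,15)=-2, clip(7,-2,15)=7, clip(-5,-2,15)=-2, clip(6,-2,15)=6, clip(-5,-2,15)=-2 -> [-2, 7, -2, 7, -2, 6, -2]
Stage 2 (SUM): sum[0..0]=-2, sum[0..1]=5, sum[0..2]=3, sum[0..3]=10, sum[0..4]=8, sum[0..5]=14, sum[0..6]=12 -> [-2, 5, 3, 10, 8, 14, 12]
Stage 3 (CLIP -9 24): clip(-2,-9,24)=-2, clip(5,-9,24)=5, clip(3,-9,24)=3, clip(10,-9,24)=10, clip(8,-9,24)=8, clip(14,-9,24)=14, clip(12,-9,24)=12 -> [-2, 5, 3, 10, 8, 14, 12]
Stage 4 (ABS): |-2|=2, |5|=5, |3|=3, |10|=10, |8|=8, |14|=14, |12|=12 -> [2, 5, 3, 10, 8, 14, 12]
Stage 5 (CLIP -9 4): clip(2,-9,4)=2, clip(5,-9,4)=4, clip(3,-9,4)=3, clip(10,-9,4)=4, clip(8,-9,4)=4, clip(14,-9,4)=4, clip(12,-9,4)=4 -> [2, 4, 3, 4, 4, 4, 4]
Stage 6 (SUM): sum[0..0]=2, sum[0..1]=6, sum[0..2]=9, sum[0..3]=13, sum[0..4]=17, sum[0..5]=21, sum[0..6]=25 -> [2, 6, 9, 13, 17, 21, 25]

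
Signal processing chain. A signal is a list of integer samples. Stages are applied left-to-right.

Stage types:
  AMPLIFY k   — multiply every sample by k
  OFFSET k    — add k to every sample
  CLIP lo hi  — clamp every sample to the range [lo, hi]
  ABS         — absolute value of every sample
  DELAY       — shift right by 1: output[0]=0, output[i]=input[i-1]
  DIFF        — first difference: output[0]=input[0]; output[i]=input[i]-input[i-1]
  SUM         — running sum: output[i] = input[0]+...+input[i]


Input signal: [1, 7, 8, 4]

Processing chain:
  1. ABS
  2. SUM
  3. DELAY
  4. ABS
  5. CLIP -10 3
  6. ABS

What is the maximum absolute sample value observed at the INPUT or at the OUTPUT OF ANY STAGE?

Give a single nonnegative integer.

Answer: 20

Derivation:
Input: [1, 7, 8, 4] (max |s|=8)
Stage 1 (ABS): |1|=1, |7|=7, |8|=8, |4|=4 -> [1, 7, 8, 4] (max |s|=8)
Stage 2 (SUM): sum[0..0]=1, sum[0..1]=8, sum[0..2]=16, sum[0..3]=20 -> [1, 8, 16, 20] (max |s|=20)
Stage 3 (DELAY): [0, 1, 8, 16] = [0, 1, 8, 16] -> [0, 1, 8, 16] (max |s|=16)
Stage 4 (ABS): |0|=0, |1|=1, |8|=8, |16|=16 -> [0, 1, 8, 16] (max |s|=16)
Stage 5 (CLIP -10 3): clip(0,-10,3)=0, clip(1,-10,3)=1, clip(8,-10,3)=3, clip(16,-10,3)=3 -> [0, 1, 3, 3] (max |s|=3)
Stage 6 (ABS): |0|=0, |1|=1, |3|=3, |3|=3 -> [0, 1, 3, 3] (max |s|=3)
Overall max amplitude: 20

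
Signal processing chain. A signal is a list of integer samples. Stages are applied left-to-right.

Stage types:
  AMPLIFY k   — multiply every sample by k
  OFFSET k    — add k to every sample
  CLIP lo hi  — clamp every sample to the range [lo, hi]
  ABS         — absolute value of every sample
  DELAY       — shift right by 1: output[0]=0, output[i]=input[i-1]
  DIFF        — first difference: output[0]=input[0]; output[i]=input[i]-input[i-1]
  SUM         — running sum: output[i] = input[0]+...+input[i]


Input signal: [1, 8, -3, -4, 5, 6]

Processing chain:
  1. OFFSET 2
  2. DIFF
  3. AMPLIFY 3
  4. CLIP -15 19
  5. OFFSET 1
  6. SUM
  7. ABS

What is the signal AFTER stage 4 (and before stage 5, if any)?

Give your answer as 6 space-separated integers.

Input: [1, 8, -3, -4, 5, 6]
Stage 1 (OFFSET 2): 1+2=3, 8+2=10, -3+2=-1, -4+2=-2, 5+2=7, 6+2=8 -> [3, 10, -1, -2, 7, 8]
Stage 2 (DIFF): s[0]=3, 10-3=7, -1-10=-11, -2--1=-1, 7--2=9, 8-7=1 -> [3, 7, -11, -1, 9, 1]
Stage 3 (AMPLIFY 3): 3*3=9, 7*3=21, -11*3=-33, -1*3=-3, 9*3=27, 1*3=3 -> [9, 21, -33, -3, 27, 3]
Stage 4 (CLIP -15 19): clip(9,-15,19)=9, clip(21,-15,19)=19, clip(-33,-15,19)=-15, clip(-3,-15,19)=-3, clip(27,-15,19)=19, clip(3,-15,19)=3 -> [9, 19, -15, -3, 19, 3]

Answer: 9 19 -15 -3 19 3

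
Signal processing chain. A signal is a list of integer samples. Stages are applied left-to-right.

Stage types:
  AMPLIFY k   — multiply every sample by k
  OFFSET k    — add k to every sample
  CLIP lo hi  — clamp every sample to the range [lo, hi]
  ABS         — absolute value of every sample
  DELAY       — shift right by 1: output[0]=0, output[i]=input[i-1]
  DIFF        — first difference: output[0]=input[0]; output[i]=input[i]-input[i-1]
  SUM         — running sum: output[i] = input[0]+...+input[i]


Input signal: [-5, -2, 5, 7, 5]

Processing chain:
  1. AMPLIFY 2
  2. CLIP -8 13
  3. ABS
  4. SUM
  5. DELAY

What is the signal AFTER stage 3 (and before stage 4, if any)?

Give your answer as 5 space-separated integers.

Answer: 8 4 10 13 10

Derivation:
Input: [-5, -2, 5, 7, 5]
Stage 1 (AMPLIFY 2): -5*2=-10, -2*2=-4, 5*2=10, 7*2=14, 5*2=10 -> [-10, -4, 10, 14, 10]
Stage 2 (CLIP -8 13): clip(-10,-8,13)=-8, clip(-4,-8,13)=-4, clip(10,-8,13)=10, clip(14,-8,13)=13, clip(10,-8,13)=10 -> [-8, -4, 10, 13, 10]
Stage 3 (ABS): |-8|=8, |-4|=4, |10|=10, |13|=13, |10|=10 -> [8, 4, 10, 13, 10]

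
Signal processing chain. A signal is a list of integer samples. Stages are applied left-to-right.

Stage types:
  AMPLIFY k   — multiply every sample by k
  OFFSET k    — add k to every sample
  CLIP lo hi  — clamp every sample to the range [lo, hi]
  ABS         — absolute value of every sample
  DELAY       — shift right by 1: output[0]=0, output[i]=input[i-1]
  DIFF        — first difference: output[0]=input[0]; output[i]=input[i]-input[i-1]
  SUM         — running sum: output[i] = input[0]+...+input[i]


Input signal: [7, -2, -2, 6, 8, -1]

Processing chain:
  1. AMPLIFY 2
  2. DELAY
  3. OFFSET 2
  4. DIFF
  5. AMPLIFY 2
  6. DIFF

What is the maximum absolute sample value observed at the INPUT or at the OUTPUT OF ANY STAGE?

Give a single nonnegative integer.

Input: [7, -2, -2, 6, 8, -1] (max |s|=8)
Stage 1 (AMPLIFY 2): 7*2=14, -2*2=-4, -2*2=-4, 6*2=12, 8*2=16, -1*2=-2 -> [14, -4, -4, 12, 16, -2] (max |s|=16)
Stage 2 (DELAY): [0, 14, -4, -4, 12, 16] = [0, 14, -4, -4, 12, 16] -> [0, 14, -4, -4, 12, 16] (max |s|=16)
Stage 3 (OFFSET 2): 0+2=2, 14+2=16, -4+2=-2, -4+2=-2, 12+2=14, 16+2=18 -> [2, 16, -2, -2, 14, 18] (max |s|=18)
Stage 4 (DIFF): s[0]=2, 16-2=14, -2-16=-18, -2--2=0, 14--2=16, 18-14=4 -> [2, 14, -18, 0, 16, 4] (max |s|=18)
Stage 5 (AMPLIFY 2): 2*2=4, 14*2=28, -18*2=-36, 0*2=0, 16*2=32, 4*2=8 -> [4, 28, -36, 0, 32, 8] (max |s|=36)
Stage 6 (DIFF): s[0]=4, 28-4=24, -36-28=-64, 0--36=36, 32-0=32, 8-32=-24 -> [4, 24, -64, 36, 32, -24] (max |s|=64)
Overall max amplitude: 64

Answer: 64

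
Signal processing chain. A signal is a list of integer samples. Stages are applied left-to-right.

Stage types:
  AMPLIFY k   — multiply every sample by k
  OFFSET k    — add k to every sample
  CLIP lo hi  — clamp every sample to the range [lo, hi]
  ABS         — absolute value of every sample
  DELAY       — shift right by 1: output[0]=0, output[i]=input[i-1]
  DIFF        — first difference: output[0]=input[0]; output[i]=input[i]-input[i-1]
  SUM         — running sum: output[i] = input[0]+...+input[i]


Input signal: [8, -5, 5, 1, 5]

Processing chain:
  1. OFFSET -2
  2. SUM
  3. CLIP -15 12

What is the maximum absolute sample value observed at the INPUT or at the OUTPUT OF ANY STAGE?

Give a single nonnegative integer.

Answer: 8

Derivation:
Input: [8, -5, 5, 1, 5] (max |s|=8)
Stage 1 (OFFSET -2): 8+-2=6, -5+-2=-7, 5+-2=3, 1+-2=-1, 5+-2=3 -> [6, -7, 3, -1, 3] (max |s|=7)
Stage 2 (SUM): sum[0..0]=6, sum[0..1]=-1, sum[0..2]=2, sum[0..3]=1, sum[0..4]=4 -> [6, -1, 2, 1, 4] (max |s|=6)
Stage 3 (CLIP -15 12): clip(6,-15,12)=6, clip(-1,-15,12)=-1, clip(2,-15,12)=2, clip(1,-15,12)=1, clip(4,-15,12)=4 -> [6, -1, 2, 1, 4] (max |s|=6)
Overall max amplitude: 8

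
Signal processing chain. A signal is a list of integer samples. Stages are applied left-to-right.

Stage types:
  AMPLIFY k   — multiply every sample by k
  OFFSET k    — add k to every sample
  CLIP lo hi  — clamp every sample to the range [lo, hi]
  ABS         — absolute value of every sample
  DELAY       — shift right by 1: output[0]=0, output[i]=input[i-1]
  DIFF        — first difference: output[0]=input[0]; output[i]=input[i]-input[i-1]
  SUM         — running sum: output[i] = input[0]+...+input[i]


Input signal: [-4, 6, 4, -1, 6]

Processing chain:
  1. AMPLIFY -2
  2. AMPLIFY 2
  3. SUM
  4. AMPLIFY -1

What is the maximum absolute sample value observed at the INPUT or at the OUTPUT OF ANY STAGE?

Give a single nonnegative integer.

Answer: 44

Derivation:
Input: [-4, 6, 4, -1, 6] (max |s|=6)
Stage 1 (AMPLIFY -2): -4*-2=8, 6*-2=-12, 4*-2=-8, -1*-2=2, 6*-2=-12 -> [8, -12, -8, 2, -12] (max |s|=12)
Stage 2 (AMPLIFY 2): 8*2=16, -12*2=-24, -8*2=-16, 2*2=4, -12*2=-24 -> [16, -24, -16, 4, -24] (max |s|=24)
Stage 3 (SUM): sum[0..0]=16, sum[0..1]=-8, sum[0..2]=-24, sum[0..3]=-20, sum[0..4]=-44 -> [16, -8, -24, -20, -44] (max |s|=44)
Stage 4 (AMPLIFY -1): 16*-1=-16, -8*-1=8, -24*-1=24, -20*-1=20, -44*-1=44 -> [-16, 8, 24, 20, 44] (max |s|=44)
Overall max amplitude: 44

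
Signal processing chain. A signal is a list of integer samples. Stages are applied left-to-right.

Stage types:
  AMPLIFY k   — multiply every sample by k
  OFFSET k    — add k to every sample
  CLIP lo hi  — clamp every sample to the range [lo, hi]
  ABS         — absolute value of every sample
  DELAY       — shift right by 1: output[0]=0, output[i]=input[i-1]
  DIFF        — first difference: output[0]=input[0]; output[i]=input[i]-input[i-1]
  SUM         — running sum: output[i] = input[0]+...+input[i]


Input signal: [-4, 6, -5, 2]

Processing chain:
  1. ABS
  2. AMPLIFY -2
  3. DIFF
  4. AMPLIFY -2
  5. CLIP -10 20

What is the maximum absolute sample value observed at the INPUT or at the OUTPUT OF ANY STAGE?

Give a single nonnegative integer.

Input: [-4, 6, -5, 2] (max |s|=6)
Stage 1 (ABS): |-4|=4, |6|=6, |-5|=5, |2|=2 -> [4, 6, 5, 2] (max |s|=6)
Stage 2 (AMPLIFY -2): 4*-2=-8, 6*-2=-12, 5*-2=-10, 2*-2=-4 -> [-8, -12, -10, -4] (max |s|=12)
Stage 3 (DIFF): s[0]=-8, -12--8=-4, -10--12=2, -4--10=6 -> [-8, -4, 2, 6] (max |s|=8)
Stage 4 (AMPLIFY -2): -8*-2=16, -4*-2=8, 2*-2=-4, 6*-2=-12 -> [16, 8, -4, -12] (max |s|=16)
Stage 5 (CLIP -10 20): clip(16,-10,20)=16, clip(8,-10,20)=8, clip(-4,-10,20)=-4, clip(-12,-10,20)=-10 -> [16, 8, -4, -10] (max |s|=16)
Overall max amplitude: 16

Answer: 16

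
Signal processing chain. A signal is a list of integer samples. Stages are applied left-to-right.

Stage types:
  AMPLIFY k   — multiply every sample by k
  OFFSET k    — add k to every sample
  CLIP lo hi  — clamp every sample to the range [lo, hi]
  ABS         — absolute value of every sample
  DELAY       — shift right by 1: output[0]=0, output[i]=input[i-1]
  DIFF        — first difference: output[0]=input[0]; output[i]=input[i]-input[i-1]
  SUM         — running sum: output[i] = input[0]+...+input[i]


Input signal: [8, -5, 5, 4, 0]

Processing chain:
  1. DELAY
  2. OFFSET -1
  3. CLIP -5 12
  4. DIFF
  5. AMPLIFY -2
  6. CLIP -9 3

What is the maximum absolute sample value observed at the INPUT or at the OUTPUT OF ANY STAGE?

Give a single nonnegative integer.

Answer: 24

Derivation:
Input: [8, -5, 5, 4, 0] (max |s|=8)
Stage 1 (DELAY): [0, 8, -5, 5, 4] = [0, 8, -5, 5, 4] -> [0, 8, -5, 5, 4] (max |s|=8)
Stage 2 (OFFSET -1): 0+-1=-1, 8+-1=7, -5+-1=-6, 5+-1=4, 4+-1=3 -> [-1, 7, -6, 4, 3] (max |s|=7)
Stage 3 (CLIP -5 12): clip(-1,-5,12)=-1, clip(7,-5,12)=7, clip(-6,-5,12)=-5, clip(4,-5,12)=4, clip(3,-5,12)=3 -> [-1, 7, -5, 4, 3] (max |s|=7)
Stage 4 (DIFF): s[0]=-1, 7--1=8, -5-7=-12, 4--5=9, 3-4=-1 -> [-1, 8, -12, 9, -1] (max |s|=12)
Stage 5 (AMPLIFY -2): -1*-2=2, 8*-2=-16, -12*-2=24, 9*-2=-18, -1*-2=2 -> [2, -16, 24, -18, 2] (max |s|=24)
Stage 6 (CLIP -9 3): clip(2,-9,3)=2, clip(-16,-9,3)=-9, clip(24,-9,3)=3, clip(-18,-9,3)=-9, clip(2,-9,3)=2 -> [2, -9, 3, -9, 2] (max |s|=9)
Overall max amplitude: 24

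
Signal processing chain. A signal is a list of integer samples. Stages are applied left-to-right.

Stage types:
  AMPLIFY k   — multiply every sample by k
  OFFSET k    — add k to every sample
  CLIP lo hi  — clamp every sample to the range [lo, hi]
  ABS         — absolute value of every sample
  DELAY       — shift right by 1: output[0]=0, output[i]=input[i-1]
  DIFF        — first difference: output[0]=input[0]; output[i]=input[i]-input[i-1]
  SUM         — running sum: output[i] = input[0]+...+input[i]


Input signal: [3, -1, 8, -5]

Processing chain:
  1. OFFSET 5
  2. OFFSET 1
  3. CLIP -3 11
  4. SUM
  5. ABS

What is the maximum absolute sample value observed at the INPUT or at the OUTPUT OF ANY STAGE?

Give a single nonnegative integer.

Answer: 26

Derivation:
Input: [3, -1, 8, -5] (max |s|=8)
Stage 1 (OFFSET 5): 3+5=8, -1+5=4, 8+5=13, -5+5=0 -> [8, 4, 13, 0] (max |s|=13)
Stage 2 (OFFSET 1): 8+1=9, 4+1=5, 13+1=14, 0+1=1 -> [9, 5, 14, 1] (max |s|=14)
Stage 3 (CLIP -3 11): clip(9,-3,11)=9, clip(5,-3,11)=5, clip(14,-3,11)=11, clip(1,-3,11)=1 -> [9, 5, 11, 1] (max |s|=11)
Stage 4 (SUM): sum[0..0]=9, sum[0..1]=14, sum[0..2]=25, sum[0..3]=26 -> [9, 14, 25, 26] (max |s|=26)
Stage 5 (ABS): |9|=9, |14|=14, |25|=25, |26|=26 -> [9, 14, 25, 26] (max |s|=26)
Overall max amplitude: 26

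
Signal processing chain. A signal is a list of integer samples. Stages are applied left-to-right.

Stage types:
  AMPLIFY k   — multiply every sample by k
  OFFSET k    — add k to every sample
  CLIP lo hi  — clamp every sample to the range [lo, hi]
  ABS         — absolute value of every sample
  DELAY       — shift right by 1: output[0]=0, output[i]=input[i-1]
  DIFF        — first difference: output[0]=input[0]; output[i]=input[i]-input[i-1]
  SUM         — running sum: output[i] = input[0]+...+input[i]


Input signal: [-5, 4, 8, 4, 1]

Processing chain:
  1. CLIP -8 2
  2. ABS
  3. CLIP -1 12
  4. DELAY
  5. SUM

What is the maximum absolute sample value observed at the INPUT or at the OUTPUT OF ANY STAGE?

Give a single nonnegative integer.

Input: [-5, 4, 8, 4, 1] (max |s|=8)
Stage 1 (CLIP -8 2): clip(-5,-8,2)=-5, clip(4,-8,2)=2, clip(8,-8,2)=2, clip(4,-8,2)=2, clip(1,-8,2)=1 -> [-5, 2, 2, 2, 1] (max |s|=5)
Stage 2 (ABS): |-5|=5, |2|=2, |2|=2, |2|=2, |1|=1 -> [5, 2, 2, 2, 1] (max |s|=5)
Stage 3 (CLIP -1 12): clip(5,-1,12)=5, clip(2,-1,12)=2, clip(2,-1,12)=2, clip(2,-1,12)=2, clip(1,-1,12)=1 -> [5, 2, 2, 2, 1] (max |s|=5)
Stage 4 (DELAY): [0, 5, 2, 2, 2] = [0, 5, 2, 2, 2] -> [0, 5, 2, 2, 2] (max |s|=5)
Stage 5 (SUM): sum[0..0]=0, sum[0..1]=5, sum[0..2]=7, sum[0..3]=9, sum[0..4]=11 -> [0, 5, 7, 9, 11] (max |s|=11)
Overall max amplitude: 11

Answer: 11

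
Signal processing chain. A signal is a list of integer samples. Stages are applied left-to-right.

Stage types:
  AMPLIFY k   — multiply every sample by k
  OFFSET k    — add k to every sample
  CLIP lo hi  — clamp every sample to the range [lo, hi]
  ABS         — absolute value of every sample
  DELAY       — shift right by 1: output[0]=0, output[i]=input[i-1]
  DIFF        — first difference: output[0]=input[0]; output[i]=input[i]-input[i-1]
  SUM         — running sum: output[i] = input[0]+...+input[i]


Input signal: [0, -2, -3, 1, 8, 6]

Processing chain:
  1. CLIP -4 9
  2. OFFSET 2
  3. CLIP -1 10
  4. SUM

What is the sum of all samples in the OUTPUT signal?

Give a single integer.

Answer: 45

Derivation:
Input: [0, -2, -3, 1, 8, 6]
Stage 1 (CLIP -4 9): clip(0,-4,9)=0, clip(-2,-4,9)=-2, clip(-3,-4,9)=-3, clip(1,-4,9)=1, clip(8,-4,9)=8, clip(6,-4,9)=6 -> [0, -2, -3, 1, 8, 6]
Stage 2 (OFFSET 2): 0+2=2, -2+2=0, -3+2=-1, 1+2=3, 8+2=10, 6+2=8 -> [2, 0, -1, 3, 10, 8]
Stage 3 (CLIP -1 10): clip(2,-1,10)=2, clip(0,-1,10)=0, clip(-1,-1,10)=-1, clip(3,-1,10)=3, clip(10,-1,10)=10, clip(8,-1,10)=8 -> [2, 0, -1, 3, 10, 8]
Stage 4 (SUM): sum[0..0]=2, sum[0..1]=2, sum[0..2]=1, sum[0..3]=4, sum[0..4]=14, sum[0..5]=22 -> [2, 2, 1, 4, 14, 22]
Output sum: 45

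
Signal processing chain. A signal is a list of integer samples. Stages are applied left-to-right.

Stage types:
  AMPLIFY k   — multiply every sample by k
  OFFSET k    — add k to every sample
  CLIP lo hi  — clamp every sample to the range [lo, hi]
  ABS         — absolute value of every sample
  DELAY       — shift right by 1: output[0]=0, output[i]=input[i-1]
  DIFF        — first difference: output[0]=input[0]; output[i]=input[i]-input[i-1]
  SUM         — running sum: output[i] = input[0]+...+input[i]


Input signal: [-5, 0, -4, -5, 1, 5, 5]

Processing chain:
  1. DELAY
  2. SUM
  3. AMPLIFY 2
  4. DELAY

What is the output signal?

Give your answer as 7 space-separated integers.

Answer: 0 0 -10 -10 -18 -28 -26

Derivation:
Input: [-5, 0, -4, -5, 1, 5, 5]
Stage 1 (DELAY): [0, -5, 0, -4, -5, 1, 5] = [0, -5, 0, -4, -5, 1, 5] -> [0, -5, 0, -4, -5, 1, 5]
Stage 2 (SUM): sum[0..0]=0, sum[0..1]=-5, sum[0..2]=-5, sum[0..3]=-9, sum[0..4]=-14, sum[0..5]=-13, sum[0..6]=-8 -> [0, -5, -5, -9, -14, -13, -8]
Stage 3 (AMPLIFY 2): 0*2=0, -5*2=-10, -5*2=-10, -9*2=-18, -14*2=-28, -13*2=-26, -8*2=-16 -> [0, -10, -10, -18, -28, -26, -16]
Stage 4 (DELAY): [0, 0, -10, -10, -18, -28, -26] = [0, 0, -10, -10, -18, -28, -26] -> [0, 0, -10, -10, -18, -28, -26]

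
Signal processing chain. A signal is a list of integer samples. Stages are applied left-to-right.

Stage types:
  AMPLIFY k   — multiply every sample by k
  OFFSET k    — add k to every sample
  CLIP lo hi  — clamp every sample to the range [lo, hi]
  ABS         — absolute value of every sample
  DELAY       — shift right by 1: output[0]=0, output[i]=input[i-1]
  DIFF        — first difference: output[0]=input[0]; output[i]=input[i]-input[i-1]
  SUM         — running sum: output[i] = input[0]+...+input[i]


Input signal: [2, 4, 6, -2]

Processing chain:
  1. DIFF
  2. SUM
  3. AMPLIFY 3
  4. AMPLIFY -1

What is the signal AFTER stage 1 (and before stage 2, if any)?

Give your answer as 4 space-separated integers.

Input: [2, 4, 6, -2]
Stage 1 (DIFF): s[0]=2, 4-2=2, 6-4=2, -2-6=-8 -> [2, 2, 2, -8]

Answer: 2 2 2 -8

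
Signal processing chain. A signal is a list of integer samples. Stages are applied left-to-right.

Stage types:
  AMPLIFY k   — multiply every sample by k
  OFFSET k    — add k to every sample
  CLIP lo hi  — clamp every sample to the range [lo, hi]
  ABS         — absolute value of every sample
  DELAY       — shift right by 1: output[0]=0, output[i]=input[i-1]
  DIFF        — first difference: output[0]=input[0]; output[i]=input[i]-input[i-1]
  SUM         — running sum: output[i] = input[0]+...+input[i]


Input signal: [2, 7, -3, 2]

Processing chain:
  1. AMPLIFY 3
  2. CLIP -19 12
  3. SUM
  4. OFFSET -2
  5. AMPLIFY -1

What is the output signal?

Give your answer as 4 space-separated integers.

Answer: -4 -16 -7 -13

Derivation:
Input: [2, 7, -3, 2]
Stage 1 (AMPLIFY 3): 2*3=6, 7*3=21, -3*3=-9, 2*3=6 -> [6, 21, -9, 6]
Stage 2 (CLIP -19 12): clip(6,-19,12)=6, clip(21,-19,12)=12, clip(-9,-19,12)=-9, clip(6,-19,12)=6 -> [6, 12, -9, 6]
Stage 3 (SUM): sum[0..0]=6, sum[0..1]=18, sum[0..2]=9, sum[0..3]=15 -> [6, 18, 9, 15]
Stage 4 (OFFSET -2): 6+-2=4, 18+-2=16, 9+-2=7, 15+-2=13 -> [4, 16, 7, 13]
Stage 5 (AMPLIFY -1): 4*-1=-4, 16*-1=-16, 7*-1=-7, 13*-1=-13 -> [-4, -16, -7, -13]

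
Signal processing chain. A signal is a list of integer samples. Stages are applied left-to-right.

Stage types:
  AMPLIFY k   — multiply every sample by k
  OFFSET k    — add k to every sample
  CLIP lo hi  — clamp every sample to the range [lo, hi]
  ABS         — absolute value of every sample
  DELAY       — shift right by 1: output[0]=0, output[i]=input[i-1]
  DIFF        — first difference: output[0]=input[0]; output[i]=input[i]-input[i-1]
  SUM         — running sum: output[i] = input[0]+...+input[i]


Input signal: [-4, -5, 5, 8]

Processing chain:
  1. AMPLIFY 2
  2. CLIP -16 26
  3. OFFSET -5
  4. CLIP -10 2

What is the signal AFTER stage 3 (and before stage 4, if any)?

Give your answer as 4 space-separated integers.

Answer: -13 -15 5 11

Derivation:
Input: [-4, -5, 5, 8]
Stage 1 (AMPLIFY 2): -4*2=-8, -5*2=-10, 5*2=10, 8*2=16 -> [-8, -10, 10, 16]
Stage 2 (CLIP -16 26): clip(-8,-16,26)=-8, clip(-10,-16,26)=-10, clip(10,-16,26)=10, clip(16,-16,26)=16 -> [-8, -10, 10, 16]
Stage 3 (OFFSET -5): -8+-5=-13, -10+-5=-15, 10+-5=5, 16+-5=11 -> [-13, -15, 5, 11]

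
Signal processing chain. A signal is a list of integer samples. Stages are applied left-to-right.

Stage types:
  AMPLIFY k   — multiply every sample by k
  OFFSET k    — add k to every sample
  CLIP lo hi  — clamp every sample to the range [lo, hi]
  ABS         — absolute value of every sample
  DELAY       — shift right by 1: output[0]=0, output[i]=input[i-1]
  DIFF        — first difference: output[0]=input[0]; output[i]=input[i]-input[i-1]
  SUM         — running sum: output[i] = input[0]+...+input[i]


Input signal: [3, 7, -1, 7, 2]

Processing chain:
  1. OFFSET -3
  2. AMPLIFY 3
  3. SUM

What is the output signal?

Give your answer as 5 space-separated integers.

Answer: 0 12 0 12 9

Derivation:
Input: [3, 7, -1, 7, 2]
Stage 1 (OFFSET -3): 3+-3=0, 7+-3=4, -1+-3=-4, 7+-3=4, 2+-3=-1 -> [0, 4, -4, 4, -1]
Stage 2 (AMPLIFY 3): 0*3=0, 4*3=12, -4*3=-12, 4*3=12, -1*3=-3 -> [0, 12, -12, 12, -3]
Stage 3 (SUM): sum[0..0]=0, sum[0..1]=12, sum[0..2]=0, sum[0..3]=12, sum[0..4]=9 -> [0, 12, 0, 12, 9]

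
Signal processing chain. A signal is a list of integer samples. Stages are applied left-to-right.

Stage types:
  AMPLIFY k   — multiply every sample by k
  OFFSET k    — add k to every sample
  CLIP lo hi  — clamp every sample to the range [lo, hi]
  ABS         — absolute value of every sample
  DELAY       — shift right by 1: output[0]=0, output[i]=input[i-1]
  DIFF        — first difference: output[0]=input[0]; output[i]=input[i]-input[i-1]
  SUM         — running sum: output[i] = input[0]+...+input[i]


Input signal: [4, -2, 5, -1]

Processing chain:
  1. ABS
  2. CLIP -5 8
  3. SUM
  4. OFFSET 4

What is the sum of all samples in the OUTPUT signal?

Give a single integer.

Input: [4, -2, 5, -1]
Stage 1 (ABS): |4|=4, |-2|=2, |5|=5, |-1|=1 -> [4, 2, 5, 1]
Stage 2 (CLIP -5 8): clip(4,-5,8)=4, clip(2,-5,8)=2, clip(5,-5,8)=5, clip(1,-5,8)=1 -> [4, 2, 5, 1]
Stage 3 (SUM): sum[0..0]=4, sum[0..1]=6, sum[0..2]=11, sum[0..3]=12 -> [4, 6, 11, 12]
Stage 4 (OFFSET 4): 4+4=8, 6+4=10, 11+4=15, 12+4=16 -> [8, 10, 15, 16]
Output sum: 49

Answer: 49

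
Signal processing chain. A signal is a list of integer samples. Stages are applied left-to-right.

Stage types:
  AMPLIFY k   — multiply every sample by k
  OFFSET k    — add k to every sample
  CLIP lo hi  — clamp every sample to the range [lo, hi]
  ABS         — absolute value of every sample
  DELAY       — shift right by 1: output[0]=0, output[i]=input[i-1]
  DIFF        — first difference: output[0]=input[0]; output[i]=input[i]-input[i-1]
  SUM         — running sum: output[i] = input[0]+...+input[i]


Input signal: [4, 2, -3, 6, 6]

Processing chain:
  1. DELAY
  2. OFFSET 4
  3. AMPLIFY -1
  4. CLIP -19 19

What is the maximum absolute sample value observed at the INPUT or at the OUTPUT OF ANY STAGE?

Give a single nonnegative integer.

Answer: 10

Derivation:
Input: [4, 2, -3, 6, 6] (max |s|=6)
Stage 1 (DELAY): [0, 4, 2, -3, 6] = [0, 4, 2, -3, 6] -> [0, 4, 2, -3, 6] (max |s|=6)
Stage 2 (OFFSET 4): 0+4=4, 4+4=8, 2+4=6, -3+4=1, 6+4=10 -> [4, 8, 6, 1, 10] (max |s|=10)
Stage 3 (AMPLIFY -1): 4*-1=-4, 8*-1=-8, 6*-1=-6, 1*-1=-1, 10*-1=-10 -> [-4, -8, -6, -1, -10] (max |s|=10)
Stage 4 (CLIP -19 19): clip(-4,-19,19)=-4, clip(-8,-19,19)=-8, clip(-6,-19,19)=-6, clip(-1,-19,19)=-1, clip(-10,-19,19)=-10 -> [-4, -8, -6, -1, -10] (max |s|=10)
Overall max amplitude: 10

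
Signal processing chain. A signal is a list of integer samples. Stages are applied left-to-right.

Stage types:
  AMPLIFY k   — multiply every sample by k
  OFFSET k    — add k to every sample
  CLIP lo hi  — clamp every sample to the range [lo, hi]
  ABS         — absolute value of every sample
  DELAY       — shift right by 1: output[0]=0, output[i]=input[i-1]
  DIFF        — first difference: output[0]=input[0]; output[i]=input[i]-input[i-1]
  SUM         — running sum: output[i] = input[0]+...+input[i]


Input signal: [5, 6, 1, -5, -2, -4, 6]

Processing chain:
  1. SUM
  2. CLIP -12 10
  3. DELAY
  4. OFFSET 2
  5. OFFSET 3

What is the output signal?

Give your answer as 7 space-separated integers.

Input: [5, 6, 1, -5, -2, -4, 6]
Stage 1 (SUM): sum[0..0]=5, sum[0..1]=11, sum[0..2]=12, sum[0..3]=7, sum[0..4]=5, sum[0..5]=1, sum[0..6]=7 -> [5, 11, 12, 7, 5, 1, 7]
Stage 2 (CLIP -12 10): clip(5,-12,10)=5, clip(11,-12,10)=10, clip(12,-12,10)=10, clip(7,-12,10)=7, clip(5,-12,10)=5, clip(1,-12,10)=1, clip(7,-12,10)=7 -> [5, 10, 10, 7, 5, 1, 7]
Stage 3 (DELAY): [0, 5, 10, 10, 7, 5, 1] = [0, 5, 10, 10, 7, 5, 1] -> [0, 5, 10, 10, 7, 5, 1]
Stage 4 (OFFSET 2): 0+2=2, 5+2=7, 10+2=12, 10+2=12, 7+2=9, 5+2=7, 1+2=3 -> [2, 7, 12, 12, 9, 7, 3]
Stage 5 (OFFSET 3): 2+3=5, 7+3=10, 12+3=15, 12+3=15, 9+3=12, 7+3=10, 3+3=6 -> [5, 10, 15, 15, 12, 10, 6]

Answer: 5 10 15 15 12 10 6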